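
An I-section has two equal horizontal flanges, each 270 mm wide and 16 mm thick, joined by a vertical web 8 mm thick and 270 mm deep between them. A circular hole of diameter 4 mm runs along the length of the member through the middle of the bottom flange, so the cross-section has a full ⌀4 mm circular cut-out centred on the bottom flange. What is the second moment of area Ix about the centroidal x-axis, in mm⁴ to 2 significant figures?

Split into non-overlapping primitives; take the origin at the lower-left of the bounding box.
Bottom flange: 270 × 16, A = 4 320 mm², y = 8 mm, Ī = 92 160 mm⁴.
Web: 8 × 270, A = 2 160 mm², y = 151 mm, Ī = 13 122 000 mm⁴.
Top flange: 270 × 16, A = 4 320 mm², y = 294 mm, Ī = 92 160 mm⁴.
Hole (subtracted): ⌀4, A = 12.57 mm², y = 8 mm, Ī = 12.57 mm⁴.
Centroid: ȳ = ΣA·y / ΣA = 151.2 mm.
Transfer each piece to the centroidal x-axis using Ī + A·d² with d = y − 151.2:
  bottom flange: d = -143.2 mm → contributes +88 637 775 mm⁴
  web: d = -0.1666 mm → contributes +13 122 060 mm⁴
  top flange: d = 142.8 mm → contributes +88 226 145 mm⁴
  hole: d = -143.2 mm → contributes −257 581 mm⁴
Total I = 189 728 398 mm⁴.

Ix ≈ 1.9 × 10⁸ mm⁴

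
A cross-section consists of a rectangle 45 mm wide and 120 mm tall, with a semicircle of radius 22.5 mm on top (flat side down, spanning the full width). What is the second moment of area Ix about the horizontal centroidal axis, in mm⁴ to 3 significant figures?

Ix ≈ 9.86 × 10⁶ mm⁴

Split into non-overlapping primitives; take the origin at the lower-left of the bounding box.
Rectangular body: 45 × 120, A = 5 400 mm², y = 60 mm, Ī = 6 480 000 mm⁴.
Semicircular cap: semicircle r = 22.5, A = 795.22 mm², y = 129.55 mm, Ī = 28 130 mm⁴.
Centroid: ȳ = ΣA·y / ΣA = 68.927 mm.
Transfer each piece to the horizontal centroidal axis using Ī + A·d² with d = y − 68.927:
  rectangular body: d = -8.9273 mm → contributes +6 910 364 mm⁴
  semicircular cap: d = 60.622 mm → contributes +2 950 566 mm⁴
Total I = 9 860 930 mm⁴.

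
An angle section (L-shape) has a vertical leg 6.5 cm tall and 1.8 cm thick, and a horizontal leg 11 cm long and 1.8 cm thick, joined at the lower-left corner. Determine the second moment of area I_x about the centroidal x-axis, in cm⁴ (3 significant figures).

Treat the section as a set of non-overlapping primitives; coordinates are from the bounding-box lower-left.
Vertical leg: 1.8 × 6.5, A = 11.7 cm², y = 3.25 cm, Ī = 41.194 cm⁴.
Horizontal leg (remainder): 9.2 × 1.8, A = 16.56 cm², y = 0.9 cm, Ī = 4.4712 cm⁴.
Centroid: ȳ = ΣA·y / ΣA = 1.8729 cm.
Transfer each piece to the centroidal x-axis using Ī + A·d² with d = y − 1.8729:
  vertical leg: d = 1.3771 cm → contributes +63.381 cm⁴
  horizontal leg (remainder): d = -0.97293 cm → contributes +20.147 cm⁴
Total I = 83.527 cm⁴.

I_x ≈ 83.5 cm⁴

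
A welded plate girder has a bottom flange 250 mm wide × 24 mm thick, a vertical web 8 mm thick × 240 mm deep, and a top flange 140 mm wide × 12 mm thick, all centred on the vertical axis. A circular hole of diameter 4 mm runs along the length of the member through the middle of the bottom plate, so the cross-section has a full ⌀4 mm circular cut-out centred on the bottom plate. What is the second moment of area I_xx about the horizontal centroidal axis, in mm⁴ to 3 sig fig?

I_xx ≈ 1.06 × 10⁸ mm⁴

Break the section into simple shapes (no overlaps), measuring from the bottom-left corner of the bounding box.
Bottom plate: 250 × 24, A = 6 000 mm², y = 12 mm, Ī = 288 000 mm⁴.
Web plate: 8 × 240, A = 1 920 mm², y = 144 mm, Ī = 9 216 000 mm⁴.
Top plate: 140 × 12, A = 1 680 mm², y = 270 mm, Ī = 20 160 mm⁴.
Hole (subtracted): ⌀4, A = 12.566 mm², y = 12 mm, Ī = 12.566 mm⁴.
Centroid: ȳ = ΣA·y / ΣA = 83.644 mm.
Transfer each piece to the horizontal centroidal axis using Ī + A·d² with d = y − 83.644:
  bottom plate: d = -71.644 mm → contributes +31 084 989 mm⁴
  web plate: d = 60.356 mm → contributes +16 210 316 mm⁴
  top plate: d = 186.36 mm → contributes +58 364 275 mm⁴
  hole: d = -71.644 mm → contributes −64 514 mm⁴
Total I = 105 595 067 mm⁴.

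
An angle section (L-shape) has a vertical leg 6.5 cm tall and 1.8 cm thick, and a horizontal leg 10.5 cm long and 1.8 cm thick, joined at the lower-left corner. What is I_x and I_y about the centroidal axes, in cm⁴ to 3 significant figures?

I_x ≈ 82.4 cm⁴, I_y ≈ 287 cm⁴

Treat the section as a set of non-overlapping primitives; coordinates are from the bounding-box lower-left.
Vertical leg: 1.8 × 6.5, A = 11.7 cm², y = 3.25 cm, Ī = 41.194 cm⁴.
Horizontal leg (remainder): 8.7 × 1.8, A = 15.66 cm², y = 0.9 cm, Ī = 4.2282 cm⁴.
Centroid: ȳ = ΣA·y / ΣA = 1.9049 cm.
Transfer each piece to the centroidal x-axis using Ī + A·d² with d = y − 1.9049:
  vertical leg: d = 1.3451 cm → contributes +62.361 cm⁴
  horizontal leg (remainder): d = -1.0049 cm → contributes +20.043 cm⁴
Total I = 82.405 cm⁴.
For the y-axis: x̄ = 3.9049 cm.
Repeating about the centroidal y-axis gives I_y = 286.51 cm⁴.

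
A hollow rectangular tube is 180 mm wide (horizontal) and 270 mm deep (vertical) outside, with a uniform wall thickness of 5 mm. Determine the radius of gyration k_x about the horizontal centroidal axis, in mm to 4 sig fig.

k_x ≈ 102.5 mm

Break the section into simple shapes (no overlaps), measuring from the bottom-left corner of the bounding box.
Outer rectangle: 180 × 270, A = 48 600 mm², y = 135 mm, Ī = 295 245 000 mm⁴.
Inner void (subtracted): 170 × 260, A = 44 200 mm², y = 135 mm, Ī = 248 993 333 mm⁴.
By symmetry the centroid is at mid-height, ȳ = 135 mm.
All pieces are centred on the horizontal centroidal axis, so I = ΣĪ (holes subtracted) = 46 251 667 mm⁴.
Radius of gyration: k = √(I/A) = √(46 251 667 / 4 400) = 102.527 mm.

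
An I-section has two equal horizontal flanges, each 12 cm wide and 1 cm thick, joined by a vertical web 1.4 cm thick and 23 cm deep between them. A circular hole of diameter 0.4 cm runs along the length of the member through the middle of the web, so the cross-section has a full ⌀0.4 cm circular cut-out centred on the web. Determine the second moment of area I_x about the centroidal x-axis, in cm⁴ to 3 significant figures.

I_x ≈ 4880 cm⁴

Break the section into simple shapes (no overlaps), measuring from the bottom-left corner of the bounding box.
Bottom flange: 12 × 1, A = 12 cm², y = 0.5 cm, Ī = 1 cm⁴.
Web: 1.4 × 23, A = 32.2 cm², y = 12.5 cm, Ī = 1419.5 cm⁴.
Top flange: 12 × 1, A = 12 cm², y = 24.5 cm, Ī = 1 cm⁴.
Hole (subtracted): ⌀0.4, A = 0.12566 cm², y = 12.5 cm, Ī = 0.0012566 cm⁴.
By symmetry the centroid is at mid-height, ȳ = 12.5 cm.
Transfer each piece to the centroidal x-axis using Ī + A·d² with d = y − 12.5:
  bottom flange: d = -12 cm → contributes +1 729 cm⁴
  web: d = 0 cm → contributes +1419.5 cm⁴
  top flange: d = 12 cm → contributes +1 729 cm⁴
  hole: d = 0 cm → contributes −0.0012566 cm⁴
Total I = 4877.5 cm⁴.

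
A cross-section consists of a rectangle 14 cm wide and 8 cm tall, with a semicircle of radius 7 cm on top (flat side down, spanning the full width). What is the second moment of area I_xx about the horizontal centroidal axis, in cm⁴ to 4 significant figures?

Decompose the section into non-overlapping parts with the origin at the bottom-left of its bounding rectangle.
Rectangular body: 14 × 8, A = 112 cm², y = 4 cm, Ī = 597.333 cm⁴.
Semicircular cap: semicircle r = 7, A = 76.969 cm², y = 10.9709 cm, Ī = 263.526 cm⁴.
Centroid: ȳ = ΣA·y / ΣA = 6.83932 cm.
Transfer each piece to the horizontal centroidal axis using Ī + A·d² with d = y − 6.83932:
  rectangular body: d = -2.83932 cm → contributes +1500.25 cm⁴
  semicircular cap: d = 4.13158 cm → contributes +1577.38 cm⁴
Total I = 3077.63 cm⁴.

I_xx ≈ 3078 cm⁴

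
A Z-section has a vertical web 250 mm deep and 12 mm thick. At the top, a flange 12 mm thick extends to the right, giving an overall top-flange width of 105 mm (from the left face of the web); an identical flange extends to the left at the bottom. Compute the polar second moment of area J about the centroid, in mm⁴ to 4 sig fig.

Break the section into simple shapes (no overlaps), measuring from the bottom-left corner of the bounding box.
Web: 12 × 250, A = 3 000 mm², y = 125 mm, Ī = 15 625 000 mm⁴.
Top flange (beyond web): 93 × 12, A = 1 116 mm², y = 244 mm, Ī = 13 392 mm⁴.
Bottom flange (beyond web): 93 × 12, A = 1 116 mm², y = 6 mm, Ī = 13 392 mm⁴.
Centroid: ȳ = ΣA·y / ΣA = 125 mm.
Transfer each piece to the centroidal x-axis using Ī + A·d² with d = y − 125:
  web: d = 0 mm → contributes +15 625 000 mm⁴
  top flange (beyond web): d = 119 mm → contributes +15 817 068 mm⁴
  bottom flange (beyond web): d = -119 mm → contributes +15 817 068 mm⁴
Total I = 47 259 136 mm⁴.
For the y-axis: x̄ = 99 mm.
Repeating about the centroidal y-axis gives I_y = 7 796 664 mm⁴.
Polar second moment: J = I_x + I_y = 55 055 800 mm⁴.

J ≈ 5.506 × 10⁷ mm⁴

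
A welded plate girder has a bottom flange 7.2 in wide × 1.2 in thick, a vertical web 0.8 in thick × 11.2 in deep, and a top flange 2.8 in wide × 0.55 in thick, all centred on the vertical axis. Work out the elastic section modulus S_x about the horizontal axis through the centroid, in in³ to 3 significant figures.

Split into non-overlapping primitives; take the origin at the lower-left of the bounding box.
Bottom plate: 7.2 × 1.2, A = 8.64 in², y = 0.6 in, Ī = 1.0368 in⁴.
Web plate: 0.8 × 11.2, A = 8.96 in², y = 6.8 in, Ī = 93.662 in⁴.
Top plate: 2.8 × 0.55, A = 1.54 in², y = 12.675 in, Ī = 0.038821 in⁴.
Centroid: ȳ = ΣA·y / ΣA = 4.474 in.
Transfer each piece to the horizontal axis through the centroid using Ī + A·d² with d = y − 4.474:
  bottom plate: d = -3.874 in → contributes +130.7 in⁴
  web plate: d = 2.326 in → contributes +142.14 in⁴
  top plate: d = 8.201 in → contributes +103.61 in⁴
Total I = 376.46 in⁴.
Extreme fibre distance c = 8.476 in; S = I/c = 44.414 in³.

S_x ≈ 44.4 in³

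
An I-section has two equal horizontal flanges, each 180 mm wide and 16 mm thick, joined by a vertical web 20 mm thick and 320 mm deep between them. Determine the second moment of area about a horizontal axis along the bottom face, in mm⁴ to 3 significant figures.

I_base ≈ 5.94 × 10⁸ mm⁴

Treat the section as a set of non-overlapping primitives; coordinates are from the bounding-box lower-left.
Bottom flange: 180 × 16, A = 2 880 mm², y = 8 mm, Ī = 61 440 mm⁴.
Web: 20 × 320, A = 6 400 mm², y = 176 mm, Ī = 54 613 333 mm⁴.
Top flange: 180 × 16, A = 2 880 mm², y = 344 mm, Ī = 61 440 mm⁴.
Transfer each piece to the bottom edge using Ī + A·d² with d = y − 0:
  bottom flange: d = 8 mm → contributes +245 760 mm⁴
  web: d = 176 mm → contributes +252 859 733 mm⁴
  top flange: d = 344 mm → contributes +340 869 120 mm⁴
Total I = 593 974 613 mm⁴.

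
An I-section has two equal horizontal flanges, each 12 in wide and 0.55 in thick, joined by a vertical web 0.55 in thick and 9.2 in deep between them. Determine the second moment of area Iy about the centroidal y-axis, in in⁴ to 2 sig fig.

Iy ≈ 160 in⁴

Decompose the section into non-overlapping parts with the origin at the bottom-left of its bounding rectangle.
Bottom flange: 12 × 0.55, A = 6.6 in², x = 6 in, Ī = 79.2 in⁴.
Web: 0.55 × 9.2, A = 5.06 in², x = 6 in, Ī = 0.1276 in⁴.
Top flange: 12 × 0.55, A = 6.6 in², x = 6 in, Ī = 79.2 in⁴.
By symmetry the centroid is at mid-width, x̄ = 6 in.
All pieces are centred on the centroidal y-axis, so I = ΣĪ = 158.5 in⁴.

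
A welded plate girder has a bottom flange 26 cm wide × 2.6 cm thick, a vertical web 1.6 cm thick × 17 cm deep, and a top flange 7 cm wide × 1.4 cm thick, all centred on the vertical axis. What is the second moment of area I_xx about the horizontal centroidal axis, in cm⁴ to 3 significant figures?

I_xx ≈ 4890 cm⁴

Decompose the section into non-overlapping parts with the origin at the bottom-left of its bounding rectangle.
Bottom plate: 26 × 2.6, A = 67.6 cm², y = 1.3 cm, Ī = 38.081 cm⁴.
Web plate: 1.6 × 17, A = 27.2 cm², y = 11.1 cm, Ī = 655.07 cm⁴.
Top plate: 7 × 1.4, A = 9.8 cm², y = 20.3 cm, Ī = 1.6007 cm⁴.
Centroid: ȳ = ΣA·y / ΣA = 5.6285 cm.
Transfer each piece to the horizontal centroidal axis using Ī + A·d² with d = y − 5.6285:
  bottom plate: d = -4.3285 cm → contributes +1304.6 cm⁴
  web plate: d = 5.4715 cm → contributes +1469.4 cm⁴
  top plate: d = 14.672 cm → contributes +2111.1 cm⁴
Total I = 4885.1 cm⁴.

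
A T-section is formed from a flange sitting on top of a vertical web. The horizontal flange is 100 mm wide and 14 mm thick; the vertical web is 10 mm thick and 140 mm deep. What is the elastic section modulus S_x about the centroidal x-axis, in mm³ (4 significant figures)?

Break the section into simple shapes (no overlaps), measuring from the bottom-left corner of the bounding box.
Flange: 100 × 14, A = 1 400 mm², y = 147 mm, Ī = 22866.7 mm⁴.
Web: 10 × 140, A = 1 400 mm², y = 70 mm, Ī = 2 286 667 mm⁴.
Centroid: ȳ = ΣA·y / ΣA = 108.5 mm.
Transfer each piece to the centroidal x-axis using Ī + A·d² with d = y − 108.5:
  flange: d = 38.5 mm → contributes +2 098 017 mm⁴
  web: d = -38.5 mm → contributes +4 361 817 mm⁴
Total I = 6 459 833 mm⁴.
Extreme fibre distance c = 108.5 mm; S = I/c = 59537.6 mm³.

S_x ≈ 5.954 × 10⁴ mm³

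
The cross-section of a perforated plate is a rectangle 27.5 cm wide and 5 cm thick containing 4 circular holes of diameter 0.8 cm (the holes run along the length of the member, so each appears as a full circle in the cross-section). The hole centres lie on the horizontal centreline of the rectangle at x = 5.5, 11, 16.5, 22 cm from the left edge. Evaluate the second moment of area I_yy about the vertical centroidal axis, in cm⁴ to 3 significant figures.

I_yy ≈ 8590 cm⁴

Decompose the section into non-overlapping parts with the origin at the bottom-left of its bounding rectangle.
Plate: 27.5 × 5, A = 137.5 cm², x = 13.75 cm, Ī = 8665.4 cm⁴.
Hole 1 (subtracted): ⌀0.8, A = 0.50265 cm², x = 5.5 cm, Ī = 0.020106 cm⁴.
Hole 2 (subtracted): ⌀0.8, A = 0.50265 cm², x = 11 cm, Ī = 0.020106 cm⁴.
Hole 3 (subtracted): ⌀0.8, A = 0.50265 cm², x = 16.5 cm, Ī = 0.020106 cm⁴.
Hole 4 (subtracted): ⌀0.8, A = 0.50265 cm², x = 22 cm, Ī = 0.020106 cm⁴.
By symmetry the centroid is at mid-width, x̄ = 13.75 cm.
Transfer each piece to the vertical centroidal axis using Ī + A·d² with d = x − 13.75:
  plate: d = 0 cm → contributes +8665.4 cm⁴
  hole 1: d = -8.25 cm → contributes −34.232 cm⁴
  hole 2: d = -2.75 cm → contributes −3.8214 cm⁴
  hole 3: d = 2.75 cm → contributes −3.8214 cm⁴
  hole 4: d = 8.25 cm → contributes −34.232 cm⁴
Total I = 8589.3 cm⁴.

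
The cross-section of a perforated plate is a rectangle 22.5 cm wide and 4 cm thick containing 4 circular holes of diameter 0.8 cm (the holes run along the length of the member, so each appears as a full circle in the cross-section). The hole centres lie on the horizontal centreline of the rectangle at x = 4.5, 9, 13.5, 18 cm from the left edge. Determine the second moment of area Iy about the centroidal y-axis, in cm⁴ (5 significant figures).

Decompose the section into non-overlapping parts with the origin at the bottom-left of its bounding rectangle.
Plate: 22.5 × 4, A = 90 cm², x = 11.25 cm, Ī = 3796.875 cm⁴.
Hole 1 (subtracted): ⌀0.8, A = 0.5026548 cm², x = 4.5 cm, Ī = 0.02010619 cm⁴.
Hole 2 (subtracted): ⌀0.8, A = 0.5026548 cm², x = 9 cm, Ī = 0.02010619 cm⁴.
Hole 3 (subtracted): ⌀0.8, A = 0.5026548 cm², x = 13.5 cm, Ī = 0.02010619 cm⁴.
Hole 4 (subtracted): ⌀0.8, A = 0.5026548 cm², x = 18 cm, Ī = 0.02010619 cm⁴.
By symmetry the centroid is at mid-width, x̄ = 11.25 cm.
Transfer each piece to the centroidal y-axis using Ī + A·d² with d = x − 11.25:
  plate: d = 0 cm → contributes +3796.875 cm⁴
  hole 1: d = -6.75 cm → contributes −22.92232 cm⁴
  hole 2: d = -2.25 cm → contributes −2.564796 cm⁴
  hole 3: d = 2.25 cm → contributes −2.564796 cm⁴
  hole 4: d = 6.75 cm → contributes −22.92232 cm⁴
Total I = 3745.901 cm⁴.

Iy ≈ 3745.9 cm⁴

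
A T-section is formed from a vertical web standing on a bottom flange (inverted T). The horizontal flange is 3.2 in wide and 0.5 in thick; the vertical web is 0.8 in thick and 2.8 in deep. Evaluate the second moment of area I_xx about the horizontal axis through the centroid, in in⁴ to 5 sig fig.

I_xx ≈ 4.0378 in⁴

Split into non-overlapping primitives; take the origin at the lower-left of the bounding box.
Flange: 3.2 × 0.5, A = 1.6 in², y = 0.25 in, Ī = 0.03333333 in⁴.
Web: 0.8 × 2.8, A = 2.24 in², y = 1.9 in, Ī = 1.463467 in⁴.
Centroid: ȳ = ΣA·y / ΣA = 1.2125 in.
Transfer each piece to the horizontal axis through the centroid using Ī + A·d² with d = y − 1.2125:
  flange: d = -0.9625 in → contributes +1.515583 in⁴
  web: d = 0.6875 in → contributes +2.522217 in⁴
Total I = 4.0378 in⁴.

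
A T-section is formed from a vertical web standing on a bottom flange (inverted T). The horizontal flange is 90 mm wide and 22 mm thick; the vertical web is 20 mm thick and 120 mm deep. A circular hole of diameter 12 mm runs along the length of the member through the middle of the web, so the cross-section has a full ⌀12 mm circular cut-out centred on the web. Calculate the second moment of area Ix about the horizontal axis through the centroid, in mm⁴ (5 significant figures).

Ix ≈ 8.3084 × 10⁶ mm⁴

Break the section into simple shapes (no overlaps), measuring from the bottom-left corner of the bounding box.
Flange: 90 × 22, A = 1 980 mm², y = 11 mm, Ī = 79 860 mm⁴.
Web: 20 × 120, A = 2 400 mm², y = 82 mm, Ī = 2 880 000 mm⁴.
Hole (subtracted): ⌀12, A = 113.0973 mm², y = 82 mm, Ī = 1017.876 mm⁴.
Centroid: ȳ = ΣA·y / ΣA = 49.05338 mm.
Transfer each piece to the horizontal axis through the centroid using Ī + A·d² with d = y − 49.05338:
  flange: d = -38.05338 mm → contributes +2 947 019 mm⁴
  web: d = 32.94662 mm → contributes +5 485 151 mm⁴
  hole: d = 32.94662 mm → contributes −123782.7 mm⁴
Total I = 8 308 387 mm⁴.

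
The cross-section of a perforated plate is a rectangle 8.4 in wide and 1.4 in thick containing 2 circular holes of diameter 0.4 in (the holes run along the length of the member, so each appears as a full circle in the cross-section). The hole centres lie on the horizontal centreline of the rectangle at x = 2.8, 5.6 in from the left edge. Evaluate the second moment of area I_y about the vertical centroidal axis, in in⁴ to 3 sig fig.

I_y ≈ 68.7 in⁴

Split into non-overlapping primitives; take the origin at the lower-left of the bounding box.
Plate: 8.4 × 1.4, A = 11.76 in², x = 4.2 in, Ī = 69.149 in⁴.
Hole 1 (subtracted): ⌀0.4, A = 0.12566 in², x = 2.8 in, Ī = 0.0012566 in⁴.
Hole 2 (subtracted): ⌀0.4, A = 0.12566 in², x = 5.6 in, Ī = 0.0012566 in⁴.
By symmetry the centroid is at mid-width, x̄ = 4.2 in.
Transfer each piece to the vertical centroidal axis using Ī + A·d² with d = x − 4.2:
  plate: d = 0 in → contributes +69.149 in⁴
  hole 1: d = -1.4 in → contributes −0.24756 in⁴
  hole 2: d = 1.4 in → contributes −0.24756 in⁴
Total I = 68.654 in⁴.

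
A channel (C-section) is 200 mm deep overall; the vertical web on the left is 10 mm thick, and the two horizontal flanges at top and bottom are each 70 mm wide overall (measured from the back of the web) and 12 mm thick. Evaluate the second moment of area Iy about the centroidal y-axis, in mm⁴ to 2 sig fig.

Iy ≈ 1.5 × 10⁶ mm⁴

Break the section into simple shapes (no overlaps), measuring from the bottom-left corner of the bounding box.
Web: 10 × 200, A = 2 000 mm², x = 5 mm, Ī = 16 667 mm⁴.
Top flange (beyond web): 60 × 12, A = 720 mm², x = 40 mm, Ī = 216 000 mm⁴.
Bottom flange (beyond web): 60 × 12, A = 720 mm², x = 40 mm, Ī = 216 000 mm⁴.
Centroid: x̄ = ΣA·x / ΣA = 19.65 mm.
Transfer each piece to the centroidal y-axis using Ī + A·d² with d = x − 19.65:
  web: d = -14.65 mm → contributes +445 980 mm⁴
  top flange (beyond web): d = 20.35 mm → contributes +514 134 mm⁴
  bottom flange (beyond web): d = 20.35 mm → contributes +514 134 mm⁴
Total I = 1 474 248 mm⁴.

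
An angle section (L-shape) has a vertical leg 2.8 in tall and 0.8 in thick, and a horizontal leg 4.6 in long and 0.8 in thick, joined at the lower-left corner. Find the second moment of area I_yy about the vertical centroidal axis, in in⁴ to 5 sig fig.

I_yy ≈ 10.600 in⁴

Break the section into simple shapes (no overlaps), measuring from the bottom-left corner of the bounding box.
Vertical leg: 0.8 × 2.8, A = 2.24 in², x = 0.4 in, Ī = 0.1194667 in⁴.
Horizontal leg (remainder): 3.8 × 0.8, A = 3.04 in², x = 2.7 in, Ī = 3.658133 in⁴.
Centroid: x̄ = ΣA·x / ΣA = 1.724242 in.
Transfer each piece to the vertical centroidal axis using Ī + A·d² with d = x − 1.724242:
  vertical leg: d = -1.324242 in → contributes +4.047571 in⁴
  horizontal leg (remainder): d = 0.9757576 in → contributes +6.552526 in⁴
Total I = 10.6001 in⁴.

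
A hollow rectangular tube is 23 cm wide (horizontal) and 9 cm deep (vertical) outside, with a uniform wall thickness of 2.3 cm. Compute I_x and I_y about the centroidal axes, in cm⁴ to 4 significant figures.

Treat the section as a set of non-overlapping primitives; coordinates are from the bounding-box lower-left.
Outer rectangle: 23 × 9, A = 207 cm², y = 4.5 cm, Ī = 1397.25 cm⁴.
Inner void (subtracted): 18.4 × 4.4, A = 80.96 cm², y = 4.5 cm, Ī = 130.615 cm⁴.
By symmetry the centroid is at mid-height, ȳ = 4.5 cm.
All pieces are centred on the centroidal x-axis, so I = ΣĪ (holes subtracted) = 1266.63 cm⁴.
Repeating about the centroidal y-axis gives I_y = 6841.1 cm⁴.

I_x ≈ 1267 cm⁴, I_y ≈ 6841 cm⁴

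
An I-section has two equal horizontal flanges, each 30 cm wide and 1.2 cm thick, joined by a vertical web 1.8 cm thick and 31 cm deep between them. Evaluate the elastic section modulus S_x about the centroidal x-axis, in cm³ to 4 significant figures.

S_x ≈ 1386 cm³

Split into non-overlapping primitives; take the origin at the lower-left of the bounding box.
Bottom flange: 30 × 1.2, A = 36 cm², y = 0.6 cm, Ī = 4.32 cm⁴.
Web: 1.8 × 31, A = 55.8 cm², y = 16.7 cm, Ī = 4468.65 cm⁴.
Top flange: 30 × 1.2, A = 36 cm², y = 32.8 cm, Ī = 4.32 cm⁴.
By symmetry the centroid is at mid-height, ȳ = 16.7 cm.
Transfer each piece to the centroidal x-axis using Ī + A·d² with d = y − 16.7:
  bottom flange: d = -16.1 cm → contributes +9335.88 cm⁴
  web: d = 0 cm → contributes +4468.65 cm⁴
  top flange: d = 16.1 cm → contributes +9335.88 cm⁴
Total I = 23140.4 cm⁴.
Extreme fibre distance c = 16.7 cm; S = I/c = 1385.65 cm³.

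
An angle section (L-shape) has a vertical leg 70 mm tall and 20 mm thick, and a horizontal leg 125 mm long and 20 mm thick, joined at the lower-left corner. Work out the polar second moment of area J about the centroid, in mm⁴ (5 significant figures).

J ≈ 6.4240 × 10⁶ mm⁴

Split into non-overlapping primitives; take the origin at the lower-left of the bounding box.
Vertical leg: 20 × 70, A = 1 400 mm², y = 35 mm, Ī = 571666.7 mm⁴.
Horizontal leg (remainder): 105 × 20, A = 2 100 mm², y = 10 mm, Ī = 70 000 mm⁴.
Centroid: ȳ = ΣA·y / ΣA = 20 mm.
Transfer each piece to the centroidal x-axis using Ī + A·d² with d = y − 20:
  vertical leg: d = 15 mm → contributes +886666.7 mm⁴
  horizontal leg (remainder): d = -10 mm → contributes +280 000 mm⁴
Total I = 1 166 667 mm⁴.
For the y-axis: x̄ = 47.5 mm.
Repeating about the centroidal y-axis gives I_y = 5 257 292 mm⁴.
Polar second moment: J = I_x + I_y = 6 423 958 mm⁴.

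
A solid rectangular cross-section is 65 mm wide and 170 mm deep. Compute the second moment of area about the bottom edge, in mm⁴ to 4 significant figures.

The section: 65 × 170, A = 11 050 mm², y = 85 mm, Ī = 26 612 083 mm⁴.
Transfer it to the bottom edge using Ī + A·d² with d = y − 0:
  the section: d = 85 mm → contributes +106 448 333 mm⁴
Total I = 106 448 333 mm⁴.

I_base ≈ 1.064 × 10⁸ mm⁴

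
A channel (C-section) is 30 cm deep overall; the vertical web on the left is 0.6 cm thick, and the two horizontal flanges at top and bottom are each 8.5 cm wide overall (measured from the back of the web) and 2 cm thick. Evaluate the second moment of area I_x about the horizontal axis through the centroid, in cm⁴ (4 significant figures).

Treat the section as a set of non-overlapping primitives; coordinates are from the bounding-box lower-left.
Web: 0.6 × 30, A = 18 cm², y = 15 cm, Ī = 1 350 cm⁴.
Top flange (beyond web): 7.9 × 2, A = 15.8 cm², y = 29 cm, Ī = 5.26667 cm⁴.
Bottom flange (beyond web): 7.9 × 2, A = 15.8 cm², y = 1 cm, Ī = 5.26667 cm⁴.
By symmetry the centroid is at mid-height, ȳ = 15 cm.
Transfer each piece to the horizontal axis through the centroid using Ī + A·d² with d = y − 15:
  web: d = 0 cm → contributes +1 350 cm⁴
  top flange (beyond web): d = 14 cm → contributes +3102.07 cm⁴
  bottom flange (beyond web): d = -14 cm → contributes +3102.07 cm⁴
Total I = 7554.13 cm⁴.

I_x ≈ 7554 cm⁴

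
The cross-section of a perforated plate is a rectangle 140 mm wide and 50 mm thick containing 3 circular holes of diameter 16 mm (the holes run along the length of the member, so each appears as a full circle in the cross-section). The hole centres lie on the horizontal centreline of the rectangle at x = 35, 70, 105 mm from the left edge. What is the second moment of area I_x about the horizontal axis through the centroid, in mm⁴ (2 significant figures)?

Decompose the section into non-overlapping parts with the origin at the bottom-left of its bounding rectangle.
Plate: 140 × 50, A = 7 000 mm², y = 25 mm, Ī = 1 458 333 mm⁴.
Hole 1 (subtracted): ⌀16, A = 201.1 mm², y = 25 mm, Ī = 3 217 mm⁴.
Hole 2 (subtracted): ⌀16, A = 201.1 mm², y = 25 mm, Ī = 3 217 mm⁴.
Hole 3 (subtracted): ⌀16, A = 201.1 mm², y = 25 mm, Ī = 3 217 mm⁴.
By symmetry the centroid is at mid-height, ȳ = 25 mm.
All pieces are centred on the horizontal axis through the centroid, so I = ΣĪ (holes subtracted) = 1 448 682 mm⁴.

I_x ≈ 1.4 × 10⁶ mm⁴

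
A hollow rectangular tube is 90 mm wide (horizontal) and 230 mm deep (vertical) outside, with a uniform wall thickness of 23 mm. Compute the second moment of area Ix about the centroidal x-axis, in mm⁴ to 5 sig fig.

Break the section into simple shapes (no overlaps), measuring from the bottom-left corner of the bounding box.
Outer rectangle: 90 × 230, A = 20 700 mm², y = 115 mm, Ī = 91 252 500 mm⁴.
Inner void (subtracted): 44 × 184, A = 8 096 mm², y = 115 mm, Ī = 22 841 515 mm⁴.
By symmetry the centroid is at mid-height, ȳ = 115 mm.
All pieces are centred on the centroidal x-axis, so I = ΣĪ (holes subtracted) = 68 410 985 mm⁴.

Ix ≈ 6.8411 × 10⁷ mm⁴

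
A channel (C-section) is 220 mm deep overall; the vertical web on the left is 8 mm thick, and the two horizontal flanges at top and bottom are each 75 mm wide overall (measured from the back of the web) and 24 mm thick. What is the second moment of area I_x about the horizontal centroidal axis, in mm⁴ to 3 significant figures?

I_x ≈ 3.81 × 10⁷ mm⁴

Decompose the section into non-overlapping parts with the origin at the bottom-left of its bounding rectangle.
Web: 8 × 220, A = 1 760 mm², y = 110 mm, Ī = 7 098 667 mm⁴.
Top flange (beyond web): 67 × 24, A = 1 608 mm², y = 208 mm, Ī = 77 184 mm⁴.
Bottom flange (beyond web): 67 × 24, A = 1 608 mm², y = 12 mm, Ī = 77 184 mm⁴.
By symmetry the centroid is at mid-height, ȳ = 110 mm.
Transfer each piece to the horizontal centroidal axis using Ī + A·d² with d = y − 110:
  web: d = 0 mm → contributes +7 098 667 mm⁴
  top flange (beyond web): d = 98 mm → contributes +15 520 416 mm⁴
  bottom flange (beyond web): d = -98 mm → contributes +15 520 416 mm⁴
Total I = 38 139 499 mm⁴.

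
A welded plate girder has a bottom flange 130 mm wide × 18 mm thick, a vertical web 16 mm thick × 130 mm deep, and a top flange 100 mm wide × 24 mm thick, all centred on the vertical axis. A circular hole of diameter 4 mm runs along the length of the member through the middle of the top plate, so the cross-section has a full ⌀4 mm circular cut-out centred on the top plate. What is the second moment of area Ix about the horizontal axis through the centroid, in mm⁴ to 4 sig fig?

Ix ≈ 3.006 × 10⁷ mm⁴

Treat the section as a set of non-overlapping primitives; coordinates are from the bounding-box lower-left.
Bottom plate: 130 × 18, A = 2 340 mm², y = 9 mm, Ī = 63 180 mm⁴.
Web plate: 16 × 130, A = 2 080 mm², y = 83 mm, Ī = 2 929 333 mm⁴.
Top plate: 100 × 24, A = 2 400 mm², y = 160 mm, Ī = 115 200 mm⁴.
Hole (subtracted): ⌀4, A = 12.5664 mm², y = 160 mm, Ī = 12.5664 mm⁴.
Centroid: ȳ = ΣA·y / ΣA = 84.5678 mm.
Transfer each piece to the horizontal axis through the centroid using Ī + A·d² with d = y − 84.5678:
  bottom plate: d = -75.5678 mm → contributes +13 425 716 mm⁴
  web plate: d = -1.56776 mm → contributes +2 934 446 mm⁴
  top plate: d = 75.4322 mm → contributes +13 771 257 mm⁴
  hole: d = 75.4322 mm → contributes −71515.5 mm⁴
Total I = 30 059 903 mm⁴.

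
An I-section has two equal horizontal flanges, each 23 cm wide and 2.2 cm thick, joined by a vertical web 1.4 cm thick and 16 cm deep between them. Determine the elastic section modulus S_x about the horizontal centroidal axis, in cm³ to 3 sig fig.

S_x ≈ 872 cm³

Decompose the section into non-overlapping parts with the origin at the bottom-left of its bounding rectangle.
Bottom flange: 23 × 2.2, A = 50.6 cm², y = 1.1 cm, Ī = 20.409 cm⁴.
Web: 1.4 × 16, A = 22.4 cm², y = 10.2 cm, Ī = 477.87 cm⁴.
Top flange: 23 × 2.2, A = 50.6 cm², y = 19.3 cm, Ī = 20.409 cm⁴.
By symmetry the centroid is at mid-height, ȳ = 10.2 cm.
Transfer each piece to the horizontal centroidal axis using Ī + A·d² with d = y − 10.2:
  bottom flange: d = -9.1 cm → contributes +4210.6 cm⁴
  web: d = 0 cm → contributes +477.87 cm⁴
  top flange: d = 9.1 cm → contributes +4210.6 cm⁴
Total I = 8899.1 cm⁴.
Extreme fibre distance c = 10.2 cm; S = I/c = 872.46 cm³.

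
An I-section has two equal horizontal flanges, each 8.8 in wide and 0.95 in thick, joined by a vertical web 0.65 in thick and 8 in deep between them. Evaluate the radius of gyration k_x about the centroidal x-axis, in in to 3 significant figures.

k_x ≈ 4.07 in

Split into non-overlapping primitives; take the origin at the lower-left of the bounding box.
Bottom flange: 8.8 × 0.95, A = 8.36 in², y = 0.475 in, Ī = 0.62874 in⁴.
Web: 0.65 × 8, A = 5.2 in², y = 4.95 in, Ī = 27.733 in⁴.
Top flange: 8.8 × 0.95, A = 8.36 in², y = 9.425 in, Ī = 0.62874 in⁴.
By symmetry the centroid is at mid-height, ȳ = 4.95 in.
Transfer each piece to the centroidal x-axis using Ī + A·d² with d = y − 4.95:
  bottom flange: d = -4.475 in → contributes +168.04 in⁴
  web: d = 0 in → contributes +27.733 in⁴
  top flange: d = 4.475 in → contributes +168.04 in⁴
Total I = 363.82 in⁴.
Radius of gyration: k = √(I/A) = √(363.82 / 21.92) = 4.074 in.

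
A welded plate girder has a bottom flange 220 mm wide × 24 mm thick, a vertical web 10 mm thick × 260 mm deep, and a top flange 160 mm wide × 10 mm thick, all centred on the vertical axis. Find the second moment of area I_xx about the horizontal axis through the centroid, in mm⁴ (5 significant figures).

Decompose the section into non-overlapping parts with the origin at the bottom-left of its bounding rectangle.
Bottom plate: 220 × 24, A = 5 280 mm², y = 12 mm, Ī = 253 440 mm⁴.
Web plate: 10 × 260, A = 2 600 mm², y = 154 mm, Ī = 14 646 667 mm⁴.
Top plate: 160 × 10, A = 1 600 mm², y = 289 mm, Ī = 13333.33 mm⁴.
Centroid: ȳ = ΣA·y / ΣA = 97.6962 mm.
Transfer each piece to the horizontal axis through the centroid using Ī + A·d² with d = y − 97.6962:
  bottom plate: d = -85.6962 mm → contributes +39 028 911 mm⁴
  web plate: d = 56.3038 mm → contributes +22 888 972 mm⁴
  top plate: d = 191.3038 mm → contributes +58 568 762 mm⁴
Total I = 120 486 645 mm⁴.

I_xx ≈ 1.2049 × 10⁸ mm⁴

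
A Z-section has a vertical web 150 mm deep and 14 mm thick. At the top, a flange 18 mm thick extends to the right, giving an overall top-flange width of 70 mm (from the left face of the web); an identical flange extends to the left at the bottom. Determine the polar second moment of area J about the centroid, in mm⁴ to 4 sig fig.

Decompose the section into non-overlapping parts with the origin at the bottom-left of its bounding rectangle.
Web: 14 × 150, A = 2 100 mm², y = 75 mm, Ī = 3 937 500 mm⁴.
Top flange (beyond web): 56 × 18, A = 1 008 mm², y = 141 mm, Ī = 27 216 mm⁴.
Bottom flange (beyond web): 56 × 18, A = 1 008 mm², y = 9 mm, Ī = 27 216 mm⁴.
Centroid: ȳ = ΣA·y / ΣA = 75 mm.
Transfer each piece to the centroidal x-axis using Ī + A·d² with d = y − 75:
  web: d = 0 mm → contributes +3 937 500 mm⁴
  top flange (beyond web): d = 66 mm → contributes +4 418 064 mm⁴
  bottom flange (beyond web): d = -66 mm → contributes +4 418 064 mm⁴
Total I = 12 773 628 mm⁴.
For the y-axis: x̄ = 63 mm.
Repeating about the centroidal y-axis gives I_y = 3 030 748 mm⁴.
Polar second moment: J = I_x + I_y = 15 804 376 mm⁴.

J ≈ 1.580 × 10⁷ mm⁴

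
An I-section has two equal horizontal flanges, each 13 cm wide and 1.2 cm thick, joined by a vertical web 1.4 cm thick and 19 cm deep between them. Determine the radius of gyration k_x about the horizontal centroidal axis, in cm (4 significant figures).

k_x ≈ 8.305 cm

Split into non-overlapping primitives; take the origin at the lower-left of the bounding box.
Bottom flange: 13 × 1.2, A = 15.6 cm², y = 0.6 cm, Ī = 1.872 cm⁴.
Web: 1.4 × 19, A = 26.6 cm², y = 10.7 cm, Ī = 800.217 cm⁴.
Top flange: 13 × 1.2, A = 15.6 cm², y = 20.8 cm, Ī = 1.872 cm⁴.
By symmetry the centroid is at mid-height, ȳ = 10.7 cm.
Transfer each piece to the horizontal centroidal axis using Ī + A·d² with d = y − 10.7:
  bottom flange: d = -10.1 cm → contributes +1593.23 cm⁴
  web: d = 0 cm → contributes +800.217 cm⁴
  top flange: d = 10.1 cm → contributes +1593.23 cm⁴
Total I = 3986.67 cm⁴.
Radius of gyration: k = √(I/A) = √(3986.67 / 57.8) = 8.30503 cm.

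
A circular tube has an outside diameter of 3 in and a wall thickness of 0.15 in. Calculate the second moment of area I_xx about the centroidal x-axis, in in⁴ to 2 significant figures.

Split into non-overlapping primitives; take the origin at the lower-left of the bounding box.
Outer circle: ⌀3, A = 7.069 in², y = 1.5 in, Ī = 3.976 in⁴.
Bore (subtracted): ⌀2.7, A = 5.726 in², y = 1.5 in, Ī = 2.609 in⁴.
By symmetry the centroid is at mid-height, ȳ = 1.5 in.
All pieces are centred on the centroidal x-axis, so I = ΣĪ (holes subtracted) = 1.367 in⁴.

I_xx ≈ 1.4 in⁴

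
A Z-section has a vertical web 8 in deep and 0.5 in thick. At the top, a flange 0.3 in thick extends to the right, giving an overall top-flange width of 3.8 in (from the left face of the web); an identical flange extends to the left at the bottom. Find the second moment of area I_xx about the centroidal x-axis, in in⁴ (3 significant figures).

Split into non-overlapping primitives; take the origin at the lower-left of the bounding box.
Web: 0.5 × 8, A = 4 in², y = 4 in, Ī = 21.333 in⁴.
Top flange (beyond web): 3.3 × 0.3, A = 0.99 in², y = 7.85 in, Ī = 0.007425 in⁴.
Bottom flange (beyond web): 3.3 × 0.3, A = 0.99 in², y = 0.15 in, Ī = 0.007425 in⁴.
Centroid: ȳ = ΣA·y / ΣA = 4 in.
Transfer each piece to the centroidal x-axis using Ī + A·d² with d = y − 4:
  web: d = 0 in → contributes +21.333 in⁴
  top flange (beyond web): d = 3.85 in → contributes +14.682 in⁴
  bottom flange (beyond web): d = -3.85 in → contributes +14.682 in⁴
Total I = 50.697 in⁴.

I_xx ≈ 50.7 in⁴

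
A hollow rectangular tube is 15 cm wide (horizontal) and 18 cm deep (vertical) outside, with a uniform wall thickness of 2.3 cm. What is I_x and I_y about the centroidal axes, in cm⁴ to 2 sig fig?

Split into non-overlapping primitives; take the origin at the lower-left of the bounding box.
Outer rectangle: 15 × 18, A = 270 cm², y = 9 cm, Ī = 7 290 cm⁴.
Inner void (subtracted): 10.4 × 13.4, A = 139.4 cm², y = 9 cm, Ī = 2 085 cm⁴.
By symmetry the centroid is at mid-height, ȳ = 9 cm.
All pieces are centred on the centroidal x-axis, so I = ΣĪ (holes subtracted) = 5 205 cm⁴.
Repeating about the centroidal y-axis gives I_y = 3 806 cm⁴.

I_x ≈ 5200 cm⁴, I_y ≈ 3800 cm⁴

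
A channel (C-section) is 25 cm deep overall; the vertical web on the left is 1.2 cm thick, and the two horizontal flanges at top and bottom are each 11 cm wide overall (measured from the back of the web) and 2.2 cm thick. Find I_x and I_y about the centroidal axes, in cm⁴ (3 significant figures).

I_x ≈ 7180 cm⁴, I_y ≈ 884 cm⁴

Break the section into simple shapes (no overlaps), measuring from the bottom-left corner of the bounding box.
Web: 1.2 × 25, A = 30 cm², y = 12.5 cm, Ī = 1562.5 cm⁴.
Top flange (beyond web): 9.8 × 2.2, A = 21.56 cm², y = 23.9 cm, Ī = 8.6959 cm⁴.
Bottom flange (beyond web): 9.8 × 2.2, A = 21.56 cm², y = 1.1 cm, Ī = 8.6959 cm⁴.
By symmetry the centroid is at mid-height, ȳ = 12.5 cm.
Transfer each piece to the centroidal x-axis using Ī + A·d² with d = y − 12.5:
  web: d = 0 cm → contributes +1562.5 cm⁴
  top flange (beyond web): d = 11.4 cm → contributes +2810.6 cm⁴
  bottom flange (beyond web): d = -11.4 cm → contributes +2810.6 cm⁴
Total I = 7183.8 cm⁴.
For the y-axis: x̄ = 3.8434 cm.
Repeating about the centroidal y-axis gives I_y = 883.87 cm⁴.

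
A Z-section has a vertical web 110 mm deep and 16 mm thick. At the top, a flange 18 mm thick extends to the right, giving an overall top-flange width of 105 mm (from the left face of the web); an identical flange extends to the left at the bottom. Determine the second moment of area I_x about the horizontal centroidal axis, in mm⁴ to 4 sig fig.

I_x ≈ 8.641 × 10⁶ mm⁴

Decompose the section into non-overlapping parts with the origin at the bottom-left of its bounding rectangle.
Web: 16 × 110, A = 1 760 mm², y = 55 mm, Ī = 1 774 667 mm⁴.
Top flange (beyond web): 89 × 18, A = 1 602 mm², y = 101 mm, Ī = 43 254 mm⁴.
Bottom flange (beyond web): 89 × 18, A = 1 602 mm², y = 9 mm, Ī = 43 254 mm⁴.
Centroid: ȳ = ΣA·y / ΣA = 55 mm.
Transfer each piece to the horizontal centroidal axis using Ī + A·d² with d = y − 55:
  web: d = 0 mm → contributes +1 774 667 mm⁴
  top flange (beyond web): d = 46 mm → contributes +3 433 086 mm⁴
  bottom flange (beyond web): d = -46 mm → contributes +3 433 086 mm⁴
Total I = 8 640 839 mm⁴.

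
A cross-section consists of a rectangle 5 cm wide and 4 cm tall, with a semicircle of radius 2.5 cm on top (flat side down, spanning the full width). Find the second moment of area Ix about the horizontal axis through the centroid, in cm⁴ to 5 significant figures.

Ix ≈ 92.655 cm⁴

Split into non-overlapping primitives; take the origin at the lower-left of the bounding box.
Rectangular body: 5 × 4, A = 20 cm², y = 2 cm, Ī = 26.66667 cm⁴.
Semicircular cap: semicircle r = 2.5, A = 9.817477 cm², y = 5.061033 cm, Ī = 4.287381 cm⁴.
Centroid: ȳ = ΣA·y / ΣA = 3.007853 cm.
Transfer each piece to the horizontal axis through the centroid using Ī + A·d² with d = y − 3.007853:
  rectangular body: d = -1.007853 cm → contributes +46.982 cm⁴
  semicircular cap: d = 2.05318 cm → contributes +45.67344 cm⁴
Total I = 92.65545 cm⁴.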